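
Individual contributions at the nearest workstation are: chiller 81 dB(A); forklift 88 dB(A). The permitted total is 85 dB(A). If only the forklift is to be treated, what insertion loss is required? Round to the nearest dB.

The untreated sources together contribute 10^(81/10) = 1.259e+08, i.e. 81.00 dB(A).
To meet 85 dB(A) overall, the treated forklift may contribute at most 10^(85/10) − 1.259e+08 = 1.903e+08, i.e. 82.80 dB(A).
So the forklift must be reduced from 88 to 82.80 dB(A): IL = 5.20 dB.

5 dB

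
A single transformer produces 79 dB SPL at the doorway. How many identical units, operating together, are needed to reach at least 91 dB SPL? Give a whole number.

Need L₁ + 10·log₁₀ N ≥ 91, i.e. log₁₀ N ≥ 1.20.
N ≥ 10^(12.0/10) = 15.849, so N = 16.

16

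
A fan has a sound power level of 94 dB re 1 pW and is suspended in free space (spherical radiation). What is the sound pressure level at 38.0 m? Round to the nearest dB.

51 dB

The power spreads over a sphere of area 4π·r², so L_p = L_w − 10·log₁₀(4π·r²).
4π·r² = 1.815e+04 m², 10·log₁₀ of that is 42.588 dB.
L_p = 94 − 42.588 = 51.41 dB.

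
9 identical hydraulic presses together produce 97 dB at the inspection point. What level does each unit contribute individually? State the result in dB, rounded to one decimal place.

87.5 dB

For N identical incoherent sources L_total = L₁ + 10·log₁₀ N, so L₁ = 97 − 10·log₁₀(9) = 97 − 9.542.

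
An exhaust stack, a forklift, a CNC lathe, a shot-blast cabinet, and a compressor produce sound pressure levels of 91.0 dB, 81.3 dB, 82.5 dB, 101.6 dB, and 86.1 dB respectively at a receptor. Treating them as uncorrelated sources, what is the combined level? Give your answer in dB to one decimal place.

Incoherent sources combine by intensity addition: L_total = 10·log₁₀(Σ 10^(L_i/10)).
Σ 10^(L/10) = 10^(91.0/10) + 10^(81.3/10) + 10^(82.5/10) + 10^(101.6/10) + 10^(86.1/10) = 1.643e+10.
L_total = 10·log₁₀(1.643e+10) = 102.16 dB.

102.2 dB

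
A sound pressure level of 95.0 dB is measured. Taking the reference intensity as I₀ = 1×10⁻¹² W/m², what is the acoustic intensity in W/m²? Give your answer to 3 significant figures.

I = I₀·10^(L/10) = 10⁻¹² × 10^(95.0/10) = 10^(-2.500).

0.00316 W/m²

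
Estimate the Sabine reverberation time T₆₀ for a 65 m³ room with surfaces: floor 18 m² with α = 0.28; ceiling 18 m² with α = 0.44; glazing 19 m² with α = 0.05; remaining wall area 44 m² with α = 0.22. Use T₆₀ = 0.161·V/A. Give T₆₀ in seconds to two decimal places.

0.44 s

Total absorption A = 18·0.28 + 18·0.44 + 19·0.05 + 44·0.22 = 23.59 m² sabins.
T₆₀ = 0.161·V/A = 0.161·65/23.59 = 0.444 s.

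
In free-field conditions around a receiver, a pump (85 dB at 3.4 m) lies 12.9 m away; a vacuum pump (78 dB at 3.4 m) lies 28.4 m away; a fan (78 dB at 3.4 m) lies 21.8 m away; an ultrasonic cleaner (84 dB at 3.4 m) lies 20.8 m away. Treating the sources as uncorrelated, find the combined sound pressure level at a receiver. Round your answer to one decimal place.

Propagate each source to the receiver with L = L_ref − 20·log₁₀(r/r_ref), then add intensities.
pump: 85 − 20·log₁₀(12.9/3.4) = 85 − 11.58 = 73.42 dB.
vacuum pump: 78 − 20·log₁₀(28.4/3.4) = 78 − 18.44 = 59.56 dB.
fan: 78 − 20·log₁₀(21.8/3.4) = 78 − 16.14 = 61.86 dB.
ultrasonic cleaner: 84 − 20·log₁₀(20.8/3.4) = 84 − 15.73 = 68.27 dB.
Σ 10^(L/10) = 3.112e+07 → L_total = 10·log₁₀(3.112e+07) = 74.93 dB.

74.9 dB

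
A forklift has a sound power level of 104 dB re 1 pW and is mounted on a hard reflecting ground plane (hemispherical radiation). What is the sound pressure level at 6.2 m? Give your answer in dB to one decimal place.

Free-field hemispherical radiation: L_p = L_w − 10·log₁₀(2π·r²), r = 6.2 m.
2π·r² = 241.5 m², 10·log₁₀ of that is 23.830 dB.
L_p = 104 − 23.830 = 80.17 dB.

80.2 dB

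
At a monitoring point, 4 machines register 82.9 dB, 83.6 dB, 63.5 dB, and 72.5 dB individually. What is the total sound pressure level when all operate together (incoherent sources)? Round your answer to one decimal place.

Incoherent sources combine by intensity addition: L_total = 10·log₁₀(Σ 10^(L_i/10)).
Σ 10^(L/10) = 10^(82.9/10) + 10^(83.6/10) + 10^(63.5/10) + 10^(72.5/10) = 4.441e+08.
L_total = 10·log₁₀(4.441e+08) = 86.47 dB.

86.5 dB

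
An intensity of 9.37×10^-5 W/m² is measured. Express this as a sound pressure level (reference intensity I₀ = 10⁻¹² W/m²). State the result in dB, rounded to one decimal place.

79.7 dB

I/I₀ = 9.37×10^-5/10⁻¹² = 9.37×10^7, and L = 10·log₁₀(I/I₀).
L = 10·(0.9717 + 7) = 79.72 dB.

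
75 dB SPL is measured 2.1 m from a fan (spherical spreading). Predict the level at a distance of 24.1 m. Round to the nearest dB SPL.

54 dB SPL

Spherical spreading from a point source gives a 20·log₁₀(r₂/r₁) drop.
L₂ = 75 − 20·log₁₀(24.1/2.1) = 75 − 21.196 = 53.80 dB SPL.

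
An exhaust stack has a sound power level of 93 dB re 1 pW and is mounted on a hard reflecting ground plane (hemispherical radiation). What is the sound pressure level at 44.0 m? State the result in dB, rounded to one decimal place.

L_p = L_w − 10·log₁₀(2π·r²) with r = 44.0 m.
2π·r² = 1.216e+04 m², 10·log₁₀ of that is 40.851 dB.
L_p = 93 − 40.851 = 52.15 dB.

52.1 dB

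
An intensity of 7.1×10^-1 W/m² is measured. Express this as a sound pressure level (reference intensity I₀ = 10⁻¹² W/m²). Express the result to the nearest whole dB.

Dividing by I₀ shifts the exponent by 12: I/I₀ = 7.1×10^11.
L = 10·(0.8513 + 11) = 118.51 dB.

119 dB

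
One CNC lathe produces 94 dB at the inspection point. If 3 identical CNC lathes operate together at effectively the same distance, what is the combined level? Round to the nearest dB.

With 3 equal, uncorrelated contributions the intensity is 3× that of one unit, giving a rise of 10·log₁₀ 3.
L_total = 94 + 10·log₁₀(3) = 94 + 4.771 = 98.77 dB.

99 dB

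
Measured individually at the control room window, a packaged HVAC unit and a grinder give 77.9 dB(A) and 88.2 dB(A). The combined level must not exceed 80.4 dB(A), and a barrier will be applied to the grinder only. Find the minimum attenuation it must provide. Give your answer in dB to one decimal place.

The untreated sources together contribute 10^(77.9/10) = 6.166e+07, i.e. 77.90 dB(A).
To meet 80.4 dB(A) overall, the treated grinder may contribute at most 10^(80.4/10) − 6.166e+07 = 4.799e+07, i.e. 76.81 dB(A).
Required insertion loss = 88.2 − 76.81 = 11.39 dB.

11.4 dB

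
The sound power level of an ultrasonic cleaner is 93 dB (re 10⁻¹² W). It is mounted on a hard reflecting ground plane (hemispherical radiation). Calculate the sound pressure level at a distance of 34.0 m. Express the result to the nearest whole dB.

The power spreads over a hemisphere of area 2π·r², so L_p = L_w − 10·log₁₀(2π·r²).
2π·r² = 7263 m², 10·log₁₀ of that is 38.611 dB.
L_p = 93 − 38.611 = 54.39 dB.

54 dB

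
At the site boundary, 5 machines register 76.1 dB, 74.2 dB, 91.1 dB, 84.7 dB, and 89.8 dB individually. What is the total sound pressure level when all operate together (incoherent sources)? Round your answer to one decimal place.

For uncorrelated sources the intensities add, so convert each level to linear form, sum, and take 10·log₁₀ of the total.
Σ 10^(L/10) = 10^(76.1/10) + 10^(74.2/10) + 10^(91.1/10) + 10^(84.7/10) + 10^(89.8/10) = 2.605e+09.
L_total = 10·log₁₀(2.605e+09) = 94.16 dB.

94.2 dB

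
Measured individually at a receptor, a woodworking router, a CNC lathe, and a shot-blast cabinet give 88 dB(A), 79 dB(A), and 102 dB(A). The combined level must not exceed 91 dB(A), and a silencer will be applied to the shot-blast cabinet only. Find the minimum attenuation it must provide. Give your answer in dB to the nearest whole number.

15 dB

Everything except the shot-blast cabinet sums to 10^(88/10) + 10^(79/10) = 7.104e+08 in linear terms, 88.51 dB(A).
The limit corresponds to 10^(91/10) = 1.259e+09; subtracting the fixed part leaves 5.485e+08 for the shot-blast cabinet, i.e. 87.39 dB(A).
Required insertion loss = 102 − 87.39 = 14.61 dB.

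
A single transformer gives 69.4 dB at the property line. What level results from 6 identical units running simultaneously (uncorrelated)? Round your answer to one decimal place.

N identical incoherent sources raise the level by 10·log₁₀ N.
L_total = 69.4 + 10·log₁₀(6) = 69.4 + 7.782 = 77.18 dB.

77.2 dB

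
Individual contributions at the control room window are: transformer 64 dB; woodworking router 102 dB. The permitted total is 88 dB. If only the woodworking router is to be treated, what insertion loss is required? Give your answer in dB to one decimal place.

The untreated sources together contribute 10^(64/10) = 2.512e+06, i.e. 64.00 dB.
The limit corresponds to 10^(88/10) = 6.310e+08; subtracting the fixed part leaves 6.284e+08 for the woodworking router, i.e. 87.98 dB.
So the woodworking router must be reduced from 102 to 87.98 dB: IL = 14.02 dB.

14.0 dB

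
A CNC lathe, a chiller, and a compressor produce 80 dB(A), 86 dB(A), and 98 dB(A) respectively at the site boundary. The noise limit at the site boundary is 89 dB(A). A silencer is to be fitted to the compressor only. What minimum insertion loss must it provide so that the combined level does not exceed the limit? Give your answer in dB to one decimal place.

The untreated sources together contribute 10^(80/10) + 10^(86/10) = 4.981e+08, i.e. 86.97 dB(A).
To meet 89 dB(A) overall, the treated compressor may contribute at most 10^(89/10) − 4.981e+08 = 2.962e+08, i.e. 84.72 dB(A).
Required insertion loss = 98 − 84.72 = 13.28 dB.

13.3 dB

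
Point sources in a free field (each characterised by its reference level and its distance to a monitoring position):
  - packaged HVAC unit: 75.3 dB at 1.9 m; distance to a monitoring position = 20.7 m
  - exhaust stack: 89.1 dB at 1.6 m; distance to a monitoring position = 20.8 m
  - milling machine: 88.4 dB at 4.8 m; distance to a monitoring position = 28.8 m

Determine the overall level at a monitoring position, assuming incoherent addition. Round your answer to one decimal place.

Apply inverse-square spreading to bring every level to the receiver, then sum 10^(L/10).
packaged HVAC unit: 75.3 − 20·log₁₀(20.7/1.9) = 75.3 − 20.74 = 54.56 dB.
exhaust stack: 89.1 − 20·log₁₀(20.8/1.6) = 89.1 − 22.28 = 66.82 dB.
milling machine: 88.4 − 20·log₁₀(28.8/4.8) = 88.4 − 15.56 = 72.84 dB.
Σ 10^(L/10) = 2.431e+07 → L_total = 10·log₁₀(2.431e+07) = 73.86 dB.

73.9 dB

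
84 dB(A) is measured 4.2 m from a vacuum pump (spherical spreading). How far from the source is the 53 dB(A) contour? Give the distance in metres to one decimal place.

Point-source spreading drops the level by 20·log₁₀(r₂/r₁); inverting, r₂/r₁ = 10^(ΔL/20).
r₂ = 4.2·10^((84−53)/20) = 4.2·10^(31.0/20) = 149.02 m.

149.0 m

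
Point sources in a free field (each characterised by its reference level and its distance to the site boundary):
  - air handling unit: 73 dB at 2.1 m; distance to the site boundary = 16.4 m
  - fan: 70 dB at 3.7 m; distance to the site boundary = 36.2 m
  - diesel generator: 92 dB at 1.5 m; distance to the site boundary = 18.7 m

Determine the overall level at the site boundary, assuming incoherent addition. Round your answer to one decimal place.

70.3 dB

Propagate each source to the receiver with L = L_ref − 20·log₁₀(r/r_ref), then add intensities.
air handling unit: 73 − 20·log₁₀(16.4/2.1) = 73 − 17.85 = 55.15 dB.
fan: 70 − 20·log₁₀(36.2/3.7) = 70 − 19.81 = 50.19 dB.
diesel generator: 92 − 20·log₁₀(18.7/1.5) = 92 − 21.92 = 70.08 dB.
Σ 10^(L/10) = 1.063e+07 → L_total = 10·log₁₀(1.063e+07) = 70.27 dB.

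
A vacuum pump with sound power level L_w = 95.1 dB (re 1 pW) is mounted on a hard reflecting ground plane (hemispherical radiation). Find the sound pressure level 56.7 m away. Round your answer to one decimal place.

The power spreads over a hemisphere of area 2π·r², so L_p = L_w − 10·log₁₀(2π·r²).
2π·r² = 2.02e+04 m², 10·log₁₀ of that is 43.053 dB.
L_p = 95.1 − 43.053 = 52.05 dB.

52.0 dB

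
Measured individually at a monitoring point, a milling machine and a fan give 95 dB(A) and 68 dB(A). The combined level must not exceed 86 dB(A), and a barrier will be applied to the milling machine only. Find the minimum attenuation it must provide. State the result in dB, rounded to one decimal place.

9.1 dB

Everything except the milling machine sums to 10^(68/10) = 6.310e+06 in linear terms, 68.00 dB(A).
To meet 86 dB(A) overall, the treated milling machine may contribute at most 10^(86/10) − 6.310e+06 = 3.918e+08, i.e. 85.93 dB(A).
Required insertion loss = 95 − 85.93 = 9.07 dB.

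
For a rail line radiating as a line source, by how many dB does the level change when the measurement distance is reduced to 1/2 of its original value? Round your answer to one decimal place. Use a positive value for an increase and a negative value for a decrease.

A line source loses 3 dB per doubling of distance; generally ΔL = −10·log₁₀(r₂/r₁).
ΔL = −10·log₁₀(0.5) = +3.01 dB.

+3.0 dB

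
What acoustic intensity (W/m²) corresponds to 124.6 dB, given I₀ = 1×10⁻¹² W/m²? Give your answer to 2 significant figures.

I/I₀ = 10^(124.6/10) = 2.884e+12, so I = 2.884e+12 × 10⁻¹² W/m².

2.9 W/m²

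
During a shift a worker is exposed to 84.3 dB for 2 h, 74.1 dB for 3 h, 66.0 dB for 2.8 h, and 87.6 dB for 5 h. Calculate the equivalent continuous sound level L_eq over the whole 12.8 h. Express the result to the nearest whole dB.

L_eq = 10·log₁₀[(1/T)·Σ tᵢ·10^(Lᵢ/10)] with T = 12.8 h.
Σ tᵢ·10^(Lᵢ/10) = 2·10^(84.3/10) + 3·10^(74.1/10) + 2.8·10^(66.0/10) + 5·10^(87.6/10) = 3.504e+09.
L_eq = 10·log₁₀(3.504e+09/12.8) = 84.37 dB.

84 dB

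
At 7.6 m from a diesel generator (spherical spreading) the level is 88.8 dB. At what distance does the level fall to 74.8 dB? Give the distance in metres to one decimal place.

For a point source L₁ − L₂ = 20·log₁₀(r₂/r₁), so r₂ = r₁·10^((L₁−L₂)/20).
r₂ = 7.6·10^((88.8−74.8)/20) = 7.6·10^(14.0/20) = 38.09 m.

38.1 m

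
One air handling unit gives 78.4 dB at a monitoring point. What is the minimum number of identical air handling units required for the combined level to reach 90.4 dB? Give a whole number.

16

The shortfall is 90.4 − 78.4 = 12.0 dB, and N units add 10·log₁₀ N, so need 10·log₁₀ N ≥ 12.0.
N ≥ 10^(12.0/10) = 15.849, so N = 16.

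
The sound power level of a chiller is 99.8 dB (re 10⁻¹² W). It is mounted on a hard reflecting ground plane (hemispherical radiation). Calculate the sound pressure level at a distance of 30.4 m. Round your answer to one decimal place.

The power spreads over a hemisphere of area 2π·r², so L_p = L_w − 10·log₁₀(2π·r²).
2π·r² = 5807 m², 10·log₁₀ of that is 37.639 dB.
L_p = 99.8 − 37.639 = 62.16 dB.

62.2 dB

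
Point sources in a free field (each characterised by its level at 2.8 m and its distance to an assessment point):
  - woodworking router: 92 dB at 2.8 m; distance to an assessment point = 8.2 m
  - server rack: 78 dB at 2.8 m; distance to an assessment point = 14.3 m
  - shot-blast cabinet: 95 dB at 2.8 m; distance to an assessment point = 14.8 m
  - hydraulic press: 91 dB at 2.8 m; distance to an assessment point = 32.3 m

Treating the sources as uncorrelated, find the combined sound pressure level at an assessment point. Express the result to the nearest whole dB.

85 dB

Propagate each source to the receiver with L = L_ref − 20·log₁₀(r/r_ref), then add intensities.
woodworking router: 92 − 20·log₁₀(8.2/2.8) = 92 − 9.33 = 82.67 dB.
server rack: 78 − 20·log₁₀(14.3/2.8) = 78 − 14.16 = 63.84 dB.
shot-blast cabinet: 95 − 20·log₁₀(14.8/2.8) = 95 − 14.46 = 80.54 dB.
hydraulic press: 91 − 20·log₁₀(32.3/2.8) = 91 − 21.24 = 69.76 dB.
Σ 10^(L/10) = 3.099e+08 → L_total = 10·log₁₀(3.099e+08) = 84.91 dB.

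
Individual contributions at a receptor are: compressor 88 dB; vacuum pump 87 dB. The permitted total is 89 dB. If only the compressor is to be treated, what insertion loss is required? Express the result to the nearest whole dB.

The untreated sources together contribute 10^(87/10) = 5.012e+08, i.e. 87.00 dB.
To meet 89 dB overall, the treated compressor may contribute at most 10^(89/10) − 5.012e+08 = 2.931e+08, i.e. 84.67 dB.
So the compressor must be reduced from 88 to 84.67 dB: IL = 3.33 dB.

3 dB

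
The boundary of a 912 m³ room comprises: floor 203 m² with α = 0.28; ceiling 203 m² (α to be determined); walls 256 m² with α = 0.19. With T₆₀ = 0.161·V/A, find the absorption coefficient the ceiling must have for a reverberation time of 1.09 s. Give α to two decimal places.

From T₆₀ = 0.161·V/A, the target T₆₀ = 1.09 s needs A = 0.161·912/1.09 = 134.71 m².
Absorption from the other surfaces = 203·0.28 + 256·0.19 = 105.48 m², so the ceiling must supply 29.23 m² over 203 m².
α = 29.23/203 = 0.144.

0.14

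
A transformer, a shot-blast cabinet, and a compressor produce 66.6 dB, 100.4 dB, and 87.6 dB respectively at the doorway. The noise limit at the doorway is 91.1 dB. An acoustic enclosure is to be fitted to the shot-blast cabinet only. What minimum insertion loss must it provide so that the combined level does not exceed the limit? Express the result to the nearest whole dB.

The untreated sources together contribute 10^(66.6/10) + 10^(87.6/10) = 5.800e+08, i.e. 87.63 dB.
To meet 91.1 dB overall, the treated shot-blast cabinet may contribute at most 10^(91.1/10) − 5.800e+08 = 7.082e+08, i.e. 88.50 dB.
So the shot-blast cabinet must be reduced from 100.4 to 88.50 dB: IL = 11.90 dB.

12 dB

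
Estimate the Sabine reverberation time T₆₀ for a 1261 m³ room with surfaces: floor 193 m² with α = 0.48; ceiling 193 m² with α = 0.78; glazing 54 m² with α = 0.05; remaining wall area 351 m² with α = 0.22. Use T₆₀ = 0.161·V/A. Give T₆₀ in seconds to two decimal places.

Summing Sᵢαᵢ: 193·0.48 + 193·0.78 + 54·0.05 + 351·0.22 = 323.10 m².
T₆₀ = 0.161 × 1261 / 323.10 = 0.628 s.

0.63 s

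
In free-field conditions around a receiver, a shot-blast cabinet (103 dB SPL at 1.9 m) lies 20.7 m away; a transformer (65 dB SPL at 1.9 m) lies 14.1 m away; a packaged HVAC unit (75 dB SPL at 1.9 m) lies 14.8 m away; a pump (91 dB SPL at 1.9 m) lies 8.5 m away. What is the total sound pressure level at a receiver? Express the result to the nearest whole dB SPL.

84 dB SPL

Apply inverse-square spreading to bring every level to the receiver, then sum 10^(L/10).
shot-blast cabinet: 103 − 20·log₁₀(20.7/1.9) = 103 − 20.74 = 82.26 dB SPL.
transformer: 65 − 20·log₁₀(14.1/1.9) = 65 − 17.41 = 47.59 dB SPL.
packaged HVAC unit: 75 − 20·log₁₀(14.8/1.9) = 75 − 17.83 = 57.17 dB SPL.
pump: 91 − 20·log₁₀(8.5/1.9) = 91 − 13.01 = 77.99 dB SPL.
Σ 10^(L/10) = 2.316e+08 → L_total = 10·log₁₀(2.316e+08) = 83.65 dB SPL.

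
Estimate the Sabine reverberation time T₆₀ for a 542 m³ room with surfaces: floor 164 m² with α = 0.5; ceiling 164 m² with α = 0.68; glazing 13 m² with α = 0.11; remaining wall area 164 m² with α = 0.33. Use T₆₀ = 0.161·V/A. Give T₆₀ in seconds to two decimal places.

A = Σ Sᵢαᵢ = 164·0.5 + 164·0.68 + 13·0.11 + 164·0.33 = 249.07 m².
T₆₀ = 0.161 × 542 / 249.07 = 0.350 s.

0.35 s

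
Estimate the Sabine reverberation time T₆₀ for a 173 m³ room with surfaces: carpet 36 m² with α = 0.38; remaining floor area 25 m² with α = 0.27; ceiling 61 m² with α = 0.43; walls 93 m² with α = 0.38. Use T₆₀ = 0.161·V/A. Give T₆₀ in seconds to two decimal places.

Total absorption A = 36·0.38 + 25·0.27 + 61·0.43 + 93·0.38 = 82.00 m² sabins.
T₆₀ = 0.161 × 173 / 82.00 = 0.340 s.

0.34 s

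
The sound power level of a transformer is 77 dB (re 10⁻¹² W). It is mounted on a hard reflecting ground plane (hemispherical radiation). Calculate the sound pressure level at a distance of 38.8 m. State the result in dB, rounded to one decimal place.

37.2 dB

Free-field hemispherical radiation: L_p = L_w − 10·log₁₀(2π·r²), r = 38.8 m.
2π·r² = 9459 m², 10·log₁₀ of that is 39.758 dB.
L_p = 77 − 39.758 = 37.24 dB.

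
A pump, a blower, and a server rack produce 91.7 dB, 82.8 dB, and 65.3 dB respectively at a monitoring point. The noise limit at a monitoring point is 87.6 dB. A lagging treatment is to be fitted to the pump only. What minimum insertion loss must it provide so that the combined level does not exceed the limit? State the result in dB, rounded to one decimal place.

5.9 dB

Everything except the pump sums to 10^(82.8/10) + 10^(65.3/10) = 1.939e+08 in linear terms, 82.88 dB.
To meet 87.6 dB overall, the treated pump may contribute at most 10^(87.6/10) − 1.939e+08 = 3.815e+08, i.e. 85.82 dB.
Required insertion loss = 91.7 − 85.82 = 5.88 dB.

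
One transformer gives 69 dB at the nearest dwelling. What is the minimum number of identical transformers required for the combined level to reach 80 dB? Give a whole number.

13

The shortfall is 80 − 69 = 11.0 dB, and N units add 10·log₁₀ N, so need 10·log₁₀ N ≥ 11.0.
N ≥ 10^(11.0/10) = 12.589, so N = 13.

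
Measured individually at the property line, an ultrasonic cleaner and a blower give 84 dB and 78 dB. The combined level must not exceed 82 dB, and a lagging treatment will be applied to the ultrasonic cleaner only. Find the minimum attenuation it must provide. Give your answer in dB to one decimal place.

4.2 dB

Fixed contribution from the other source: Σ 10^(L/10) = 10^(78/10) = 6.310e+07 (78.00 dB).
To meet 82 dB overall, the treated ultrasonic cleaner may contribute at most 10^(82/10) − 6.310e+07 = 9.539e+07, i.e. 79.80 dB.
Required insertion loss = 84 − 79.80 = 4.20 dB.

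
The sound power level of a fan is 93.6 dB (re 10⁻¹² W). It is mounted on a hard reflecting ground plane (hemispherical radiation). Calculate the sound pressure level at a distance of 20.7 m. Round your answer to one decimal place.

59.3 dB

L_p = L_w − 10·log₁₀(2π·r²) with r = 20.7 m.
2π·r² = 2692 m², 10·log₁₀ of that is 34.301 dB.
L_p = 93.6 − 34.301 = 59.30 dB.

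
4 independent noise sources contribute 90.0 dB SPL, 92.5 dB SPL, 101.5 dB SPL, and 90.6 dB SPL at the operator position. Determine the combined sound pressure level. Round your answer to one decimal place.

102.6 dB SPL

Incoherent sources combine by intensity addition: L_total = 10·log₁₀(Σ 10^(L_i/10)).
Σ 10^(L/10) = 10^(90.0/10) + 10^(92.5/10) + 10^(101.5/10) + 10^(90.6/10) = 1.805e+10.
L_total = 10·log₁₀(1.805e+10) = 102.57 dB SPL.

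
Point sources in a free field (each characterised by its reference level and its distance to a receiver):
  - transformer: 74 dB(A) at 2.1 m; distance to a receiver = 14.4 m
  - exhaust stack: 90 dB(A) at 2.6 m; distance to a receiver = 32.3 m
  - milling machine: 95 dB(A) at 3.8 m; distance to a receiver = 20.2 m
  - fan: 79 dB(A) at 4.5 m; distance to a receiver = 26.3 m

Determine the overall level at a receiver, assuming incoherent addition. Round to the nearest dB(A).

81 dB(A)

Apply inverse-square spreading to bring every level to the receiver, then sum 10^(L/10).
transformer: 74 − 20·log₁₀(14.4/2.1) = 74 − 16.72 = 57.28 dB(A).
exhaust stack: 90 − 20·log₁₀(32.3/2.6) = 90 − 21.88 = 68.12 dB(A).
milling machine: 95 − 20·log₁₀(20.2/3.8) = 95 − 14.51 = 80.49 dB(A).
fan: 79 − 20·log₁₀(26.3/4.5) = 79 − 15.33 = 63.67 dB(A).
Σ 10^(L/10) = 1.212e+08 → L_total = 10·log₁₀(1.212e+08) = 80.84 dB(A).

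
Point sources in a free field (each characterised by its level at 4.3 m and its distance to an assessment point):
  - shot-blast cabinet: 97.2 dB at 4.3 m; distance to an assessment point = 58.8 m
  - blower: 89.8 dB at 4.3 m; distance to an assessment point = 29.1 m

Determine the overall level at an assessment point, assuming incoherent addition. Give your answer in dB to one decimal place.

76.9 dB

Propagate each source to the receiver with L = L_ref − 20·log₁₀(r/r_ref), then add intensities.
shot-blast cabinet: 97.2 − 20·log₁₀(58.8/4.3) = 97.2 − 22.72 = 74.48 dB.
blower: 89.8 − 20·log₁₀(29.1/4.3) = 89.8 − 16.61 = 73.19 dB.
Σ 10^(L/10) = 4.892e+07 → L_total = 10·log₁₀(4.892e+07) = 76.89 dB.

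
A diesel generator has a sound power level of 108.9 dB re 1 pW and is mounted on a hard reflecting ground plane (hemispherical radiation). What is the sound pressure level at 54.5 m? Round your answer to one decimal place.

L_p = L_w − 10·log₁₀(2π·r²) with r = 54.5 m.
2π·r² = 1.866e+04 m², 10·log₁₀ of that is 42.710 dB.
L_p = 108.9 − 42.710 = 66.19 dB.

66.2 dB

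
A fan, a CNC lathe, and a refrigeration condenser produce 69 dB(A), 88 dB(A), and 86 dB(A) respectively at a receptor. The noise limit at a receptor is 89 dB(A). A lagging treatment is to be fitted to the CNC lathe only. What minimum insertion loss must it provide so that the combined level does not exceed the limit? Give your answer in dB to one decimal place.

2.1 dB

Everything except the CNC lathe sums to 10^(69/10) + 10^(86/10) = 4.061e+08 in linear terms, 86.09 dB(A).
The limit corresponds to 10^(89/10) = 7.943e+08; subtracting the fixed part leaves 3.883e+08 for the CNC lathe, i.e. 85.89 dB(A).
So the CNC lathe must be reduced from 88 to 85.89 dB(A): IL = 2.11 dB.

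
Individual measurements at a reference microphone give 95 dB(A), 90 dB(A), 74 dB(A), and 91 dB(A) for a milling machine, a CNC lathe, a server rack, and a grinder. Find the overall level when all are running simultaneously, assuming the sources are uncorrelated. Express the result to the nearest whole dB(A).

For uncorrelated sources the intensities add, so convert each level to linear form, sum, and take 10·log₁₀ of the total.
Σ 10^(L/10) = 10^(95/10) + 10^(90/10) + 10^(74/10) + 10^(91/10) = 5.446e+09.
L_total = 10·log₁₀(5.446e+09) = 97.36 dB(A).

97 dB(A)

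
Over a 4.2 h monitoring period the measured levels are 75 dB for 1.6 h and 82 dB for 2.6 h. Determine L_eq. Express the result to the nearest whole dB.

Weight each interval's intensity by its duration and average over T = 4.2 h:
Σ tᵢ·10^(Lᵢ/10) = 1.6·10^(75/10) + 2.6·10^(82/10) = 4.627e+08.
L_eq = 10·log₁₀(4.627e+08/4.2) = 80.42 dB.

80 dB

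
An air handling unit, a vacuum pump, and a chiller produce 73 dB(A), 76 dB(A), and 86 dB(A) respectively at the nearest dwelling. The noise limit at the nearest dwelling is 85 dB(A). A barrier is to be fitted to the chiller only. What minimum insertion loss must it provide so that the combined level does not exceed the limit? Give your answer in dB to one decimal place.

1.9 dB

Everything except the chiller sums to 10^(73/10) + 10^(76/10) = 5.976e+07 in linear terms, 77.76 dB(A).
The limit corresponds to 10^(85/10) = 3.162e+08; subtracting the fixed part leaves 2.565e+08 for the chiller, i.e. 84.09 dB(A).
So the chiller must be reduced from 86 to 84.09 dB(A): IL = 1.91 dB.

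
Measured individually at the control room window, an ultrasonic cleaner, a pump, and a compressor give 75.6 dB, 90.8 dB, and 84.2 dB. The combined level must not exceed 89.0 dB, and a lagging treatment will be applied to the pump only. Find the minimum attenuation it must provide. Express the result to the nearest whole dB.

4 dB

The untreated sources together contribute 10^(75.6/10) + 10^(84.2/10) = 2.993e+08, i.e. 84.76 dB.
To meet 89.0 dB overall, the treated pump may contribute at most 10^(89.0/10) − 2.993e+08 = 4.950e+08, i.e. 86.95 dB.
So the pump must be reduced from 90.8 to 86.95 dB: IL = 3.85 dB.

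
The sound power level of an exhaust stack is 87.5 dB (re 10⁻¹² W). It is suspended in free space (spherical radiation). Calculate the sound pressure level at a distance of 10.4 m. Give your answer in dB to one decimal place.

56.2 dB

Free-field spherical radiation: L_p = L_w − 10·log₁₀(4π·r²), r = 10.4 m.
4π·r² = 1359 m², 10·log₁₀ of that is 31.333 dB.
L_p = 87.5 − 31.333 = 56.17 dB.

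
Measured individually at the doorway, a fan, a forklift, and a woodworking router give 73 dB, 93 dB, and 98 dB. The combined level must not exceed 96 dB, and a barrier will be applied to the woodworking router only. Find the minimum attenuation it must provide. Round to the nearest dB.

Fixed contribution from the other sources: Σ 10^(L/10) = 10^(73/10) + 10^(93/10) = 2.015e+09 (93.04 dB).
To meet 96 dB overall, the treated woodworking router may contribute at most 10^(96/10) − 2.015e+09 = 1.966e+09, i.e. 92.94 dB.
Required insertion loss = 98 − 92.94 = 5.06 dB.

5 dB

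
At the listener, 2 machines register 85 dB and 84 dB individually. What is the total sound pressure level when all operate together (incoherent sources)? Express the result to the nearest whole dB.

88 dB

For uncorrelated sources the intensities add, so convert each level to linear form, sum, and take 10·log₁₀ of the total.
Σ 10^(L/10) = 10^(85/10) + 10^(84/10) = 5.674e+08.
L_total = 10·log₁₀(5.674e+08) = 87.54 dB.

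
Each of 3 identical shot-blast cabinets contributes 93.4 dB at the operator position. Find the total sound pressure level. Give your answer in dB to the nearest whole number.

98 dB

With 3 equal, uncorrelated contributions the intensity is 3× that of one unit, giving a rise of 10·log₁₀ 3.
L_total = 93.4 + 10·log₁₀(3) = 93.4 + 4.771 = 98.17 dB.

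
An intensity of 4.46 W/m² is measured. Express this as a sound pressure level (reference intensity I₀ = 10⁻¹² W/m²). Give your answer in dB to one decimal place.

126.5 dB

L = 10·log₁₀(I/I₀) = 10·log₁₀(4.46/10⁻¹²) = 10·log₁₀(4.46×10^12).
L = 10·(0.6493 + 12) = 126.49 dB.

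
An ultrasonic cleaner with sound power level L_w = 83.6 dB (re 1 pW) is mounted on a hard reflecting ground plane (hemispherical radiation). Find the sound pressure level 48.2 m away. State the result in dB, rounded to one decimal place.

42.0 dB

The power spreads over a hemisphere of area 2π·r², so L_p = L_w − 10·log₁₀(2π·r²).
2π·r² = 1.46e+04 m², 10·log₁₀ of that is 41.643 dB.
L_p = 83.6 − 41.643 = 41.96 dB.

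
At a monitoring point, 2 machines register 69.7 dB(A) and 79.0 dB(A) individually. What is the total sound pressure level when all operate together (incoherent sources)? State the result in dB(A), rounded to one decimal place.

79.5 dB(A)

Incoherent sources combine by intensity addition: L_total = 10·log₁₀(Σ 10^(L_i/10)).
Σ 10^(L/10) = 10^(69.7/10) + 10^(79.0/10) = 8.877e+07.
L_total = 10·log₁₀(8.877e+07) = 79.48 dB(A).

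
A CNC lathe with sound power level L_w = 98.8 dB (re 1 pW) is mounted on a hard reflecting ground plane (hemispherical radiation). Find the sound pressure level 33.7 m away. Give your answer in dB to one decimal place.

60.3 dB

The power spreads over a hemisphere of area 2π·r², so L_p = L_w − 10·log₁₀(2π·r²).
2π·r² = 7136 m², 10·log₁₀ of that is 38.534 dB.
L_p = 98.8 − 38.534 = 60.27 dB.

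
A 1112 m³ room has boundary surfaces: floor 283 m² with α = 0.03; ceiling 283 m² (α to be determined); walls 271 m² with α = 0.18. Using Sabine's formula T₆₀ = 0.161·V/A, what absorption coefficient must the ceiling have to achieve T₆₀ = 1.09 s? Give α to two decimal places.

0.38

A = 0.161·V/T₆₀ = 0.161·1112/1.09 = 164.25 m² sabins.
Absorption from the other surfaces = 283·0.03 + 271·0.18 = 57.27 m², so the ceiling must supply 106.98 m² over 283 m².
α = 106.98/283 = 0.378.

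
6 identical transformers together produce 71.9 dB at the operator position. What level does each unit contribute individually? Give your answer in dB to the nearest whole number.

Dividing the total intensity by 6 lowers the level by 10·log₁₀ 6 = 7.782 dB: L₁ = 71.9 − 7.782.

64 dB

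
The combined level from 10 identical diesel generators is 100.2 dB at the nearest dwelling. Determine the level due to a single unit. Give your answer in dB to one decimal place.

90.2 dB

For N identical incoherent sources L_total = L₁ + 10·log₁₀ N, so L₁ = 100.2 − 10·log₁₀(10) = 100.2 − 10.000.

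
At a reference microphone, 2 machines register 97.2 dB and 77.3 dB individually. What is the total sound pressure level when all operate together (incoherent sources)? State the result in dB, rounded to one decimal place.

97.2 dB

For uncorrelated sources the intensities add, so convert each level to linear form, sum, and take 10·log₁₀ of the total.
Σ 10^(L/10) = 10^(97.2/10) + 10^(77.3/10) = 5.302e+09.
L_total = 10·log₁₀(5.302e+09) = 97.24 dB.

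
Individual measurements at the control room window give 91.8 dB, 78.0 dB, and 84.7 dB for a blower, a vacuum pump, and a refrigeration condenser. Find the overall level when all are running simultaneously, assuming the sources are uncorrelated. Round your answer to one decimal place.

92.7 dB

For uncorrelated sources the intensities add, so convert each level to linear form, sum, and take 10·log₁₀ of the total.
Σ 10^(L/10) = 10^(91.8/10) + 10^(78.0/10) + 10^(84.7/10) = 1.872e+09.
L_total = 10·log₁₀(1.872e+09) = 92.72 dB.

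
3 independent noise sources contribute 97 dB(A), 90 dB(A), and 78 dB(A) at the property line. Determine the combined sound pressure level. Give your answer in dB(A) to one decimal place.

Incoherent sources combine by intensity addition: L_total = 10·log₁₀(Σ 10^(L_i/10)).
Σ 10^(L/10) = 10^(97/10) + 10^(90/10) + 10^(78/10) = 6.075e+09.
L_total = 10·log₁₀(6.075e+09) = 97.84 dB(A).

97.8 dB(A)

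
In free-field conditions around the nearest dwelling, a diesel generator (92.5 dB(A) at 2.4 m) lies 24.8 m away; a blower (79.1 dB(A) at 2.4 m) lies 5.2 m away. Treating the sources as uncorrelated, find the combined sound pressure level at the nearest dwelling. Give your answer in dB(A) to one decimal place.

Propagate each source to the receiver with L = L_ref − 20·log₁₀(r/r_ref), then add intensities.
diesel generator: 92.5 − 20·log₁₀(24.8/2.4) = 92.5 − 20.28 = 72.22 dB(A).
blower: 79.1 − 20·log₁₀(5.2/2.4) = 79.1 − 6.72 = 72.38 dB(A).
Σ 10^(L/10) = 3.397e+07 → L_total = 10·log₁₀(3.397e+07) = 75.31 dB(A).

75.3 dB(A)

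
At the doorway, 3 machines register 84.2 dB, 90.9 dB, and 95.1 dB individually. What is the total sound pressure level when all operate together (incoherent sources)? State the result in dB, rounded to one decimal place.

Incoherent sources combine by intensity addition: L_total = 10·log₁₀(Σ 10^(L_i/10)).
Σ 10^(L/10) = 10^(84.2/10) + 10^(90.9/10) + 10^(95.1/10) = 4.729e+09.
L_total = 10·log₁₀(4.729e+09) = 96.75 dB.

96.7 dB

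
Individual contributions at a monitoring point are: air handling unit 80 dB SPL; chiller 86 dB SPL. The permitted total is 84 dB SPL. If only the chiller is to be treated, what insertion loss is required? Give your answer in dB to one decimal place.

Fixed contribution from the other source: Σ 10^(L/10) = 10^(80/10) = 1.000e+08 (80.00 dB SPL).
The limit corresponds to 10^(84/10) = 2.512e+08; subtracting the fixed part leaves 1.512e+08 for the chiller, i.e. 81.80 dB SPL.
So the chiller must be reduced from 86 to 81.80 dB SPL: IL = 4.20 dB.

4.2 dB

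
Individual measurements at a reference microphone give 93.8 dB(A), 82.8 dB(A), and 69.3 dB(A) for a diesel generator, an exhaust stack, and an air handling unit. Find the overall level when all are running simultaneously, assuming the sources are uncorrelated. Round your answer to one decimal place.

For uncorrelated sources the intensities add, so convert each level to linear form, sum, and take 10·log₁₀ of the total.
Σ 10^(L/10) = 10^(93.8/10) + 10^(82.8/10) + 10^(69.3/10) = 2.598e+09.
L_total = 10·log₁₀(2.598e+09) = 94.15 dB(A).

94.1 dB(A)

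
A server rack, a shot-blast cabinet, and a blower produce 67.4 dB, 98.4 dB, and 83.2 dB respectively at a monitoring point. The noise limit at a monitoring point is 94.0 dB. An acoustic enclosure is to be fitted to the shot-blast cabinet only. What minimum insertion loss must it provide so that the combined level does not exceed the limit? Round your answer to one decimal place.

4.8 dB

Everything except the shot-blast cabinet sums to 10^(67.4/10) + 10^(83.2/10) = 2.144e+08 in linear terms, 83.31 dB.
To meet 94.0 dB overall, the treated shot-blast cabinet may contribute at most 10^(94.0/10) − 2.144e+08 = 2.297e+09, i.e. 93.61 dB.
So the shot-blast cabinet must be reduced from 98.4 to 93.61 dB: IL = 4.79 dB.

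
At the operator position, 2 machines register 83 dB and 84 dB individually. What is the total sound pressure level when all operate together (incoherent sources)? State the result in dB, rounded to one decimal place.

Incoherent sources combine by intensity addition: L_total = 10·log₁₀(Σ 10^(L_i/10)).
Σ 10^(L/10) = 10^(83/10) + 10^(84/10) = 4.507e+08.
L_total = 10·log₁₀(4.507e+08) = 86.54 dB.

86.5 dB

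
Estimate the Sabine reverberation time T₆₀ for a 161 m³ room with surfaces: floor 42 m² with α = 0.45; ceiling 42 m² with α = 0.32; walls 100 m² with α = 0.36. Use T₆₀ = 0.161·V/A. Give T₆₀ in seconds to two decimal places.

Total absorption A = 42·0.45 + 42·0.32 + 100·0.36 = 68.34 m² sabins.
T₆₀ = 0.161·V/A = 0.161·161/68.34 = 0.379 s.

0.38 s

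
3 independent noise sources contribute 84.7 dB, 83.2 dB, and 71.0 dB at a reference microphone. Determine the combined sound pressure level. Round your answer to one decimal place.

For uncorrelated sources the intensities add, so convert each level to linear form, sum, and take 10·log₁₀ of the total.
Σ 10^(L/10) = 10^(84.7/10) + 10^(83.2/10) + 10^(71.0/10) = 5.166e+08.
L_total = 10·log₁₀(5.166e+08) = 87.13 dB.

87.1 dB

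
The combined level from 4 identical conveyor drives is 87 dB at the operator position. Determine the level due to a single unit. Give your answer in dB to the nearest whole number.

Dividing the total intensity by 4 lowers the level by 10·log₁₀ 4 = 6.021 dB: L₁ = 87 − 6.021.

81 dB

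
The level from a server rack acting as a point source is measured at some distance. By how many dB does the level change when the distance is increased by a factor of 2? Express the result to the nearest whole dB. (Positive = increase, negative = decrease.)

-6 dB

A point source loses 6 dB per doubling of distance; generally ΔL = −20·log₁₀(r₂/r₁).
ΔL = −20·log₁₀(2) = -6.02 dB.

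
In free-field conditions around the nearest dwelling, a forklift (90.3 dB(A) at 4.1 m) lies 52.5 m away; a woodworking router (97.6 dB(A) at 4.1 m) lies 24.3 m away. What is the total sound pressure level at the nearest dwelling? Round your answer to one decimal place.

First find each source's level at the receiver (point-source: −20·log₁₀(r/r_ref)), then combine on an intensity basis.
forklift: 90.3 − 20·log₁₀(52.5/4.1) = 90.3 − 22.15 = 68.15 dB(A).
woodworking router: 97.6 − 20·log₁₀(24.3/4.1) = 97.6 − 15.46 = 82.14 dB(A).
Σ 10^(L/10) = 1.704e+08 → L_total = 10·log₁₀(1.704e+08) = 82.31 dB(A).

82.3 dB(A)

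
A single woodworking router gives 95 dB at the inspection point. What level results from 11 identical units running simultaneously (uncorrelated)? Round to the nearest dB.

L_total = L₁ + 10·log₁₀ N for N identical incoherent sources.
L_total = 95 + 10·log₁₀(11) = 95 + 10.414 = 105.41 dB.

105 dB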